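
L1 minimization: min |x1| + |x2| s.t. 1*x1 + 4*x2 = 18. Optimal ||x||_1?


Axis intercepts:
  x1 = 18, x2 = 0: L1 = 18
  x1 = 0, x2 = 9/2: L1 = 9/2
x* = (0, 9/2)
||x*||_1 = 9/2.

9/2


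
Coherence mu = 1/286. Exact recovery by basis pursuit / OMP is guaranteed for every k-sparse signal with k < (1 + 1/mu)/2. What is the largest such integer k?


1/mu = 286.
1 + 1/mu = 287.
(1 + 1/mu)/2 = 143.5 is not an integer, so k_max = floor(143.5) = 143.

143


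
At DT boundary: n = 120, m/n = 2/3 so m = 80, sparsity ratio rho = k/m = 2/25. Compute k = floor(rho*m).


m = 2/3*120 = 80.
rho = 2/25.
rho*m = 2/25*80 = 6.4.
k = floor(6.4) = 6.

6


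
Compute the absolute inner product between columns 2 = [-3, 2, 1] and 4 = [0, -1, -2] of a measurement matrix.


Inner product: -3*0 + 2*-1 + 1*-2
Products: [0, -2, -2]
Sum = -4.
|dot| = 4.

4


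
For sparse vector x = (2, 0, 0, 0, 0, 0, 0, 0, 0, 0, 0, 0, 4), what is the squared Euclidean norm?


Non-zero entries: [(0, 2), (12, 4)]
Squares: [4, 16]
||x||_2^2 = sum = 20.

20


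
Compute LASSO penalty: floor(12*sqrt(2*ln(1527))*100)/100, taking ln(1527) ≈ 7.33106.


ln(1527) ≈ 7.33106.
2*ln(n) ≈ 14.66212.
sqrt(2*ln(n)) ≈ sqrt(14.66212) ≈ 3.829115.
lambda ≈ 12*3.829115 = 45.94938.
floor(lambda*100)/100 = 45.94.

45.94


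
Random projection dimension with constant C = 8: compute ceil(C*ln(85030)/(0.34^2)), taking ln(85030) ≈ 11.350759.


ln(85030) ≈ 11.350759.
eps^2 = 0.34^2 = 0.1156.
C*ln(N)/eps^2 ≈ 8*11.350759/0.1156 ≈ 785.5197.
m = ceil(785.5197) = 786.

786


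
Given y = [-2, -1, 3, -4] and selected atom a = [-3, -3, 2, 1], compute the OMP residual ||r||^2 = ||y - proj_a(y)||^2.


a^T a = 23.
a^T y = 11.
coeff = 11/23 = 11/23.
||r||^2 = 569/23.

569/23


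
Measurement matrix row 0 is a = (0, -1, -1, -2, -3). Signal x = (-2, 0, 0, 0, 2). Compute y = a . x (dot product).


Non-zero terms: ['0*-2', '-3*2']
Products: [0, -6]
y = sum = -6.

-6


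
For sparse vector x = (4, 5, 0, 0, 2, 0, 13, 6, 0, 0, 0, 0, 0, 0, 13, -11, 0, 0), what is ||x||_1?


Non-zero entries: [(0, 4), (1, 5), (4, 2), (6, 13), (7, 6), (14, 13), (15, -11)]
Absolute values: [4, 5, 2, 13, 6, 13, 11]
||x||_1 = sum = 54.

54


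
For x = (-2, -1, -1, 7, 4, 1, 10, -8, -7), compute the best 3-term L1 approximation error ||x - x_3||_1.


Sorted |x_i| descending: [10, 8, 7, 7, 4, 2, 1, 1, 1]
Keep top 3: [10, 8, 7]
Tail entries: [7, 4, 2, 1, 1, 1]
L1 error = sum of tail = 16.

16


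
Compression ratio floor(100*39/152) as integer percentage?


100*m/n = 100*39/152 ≈ 25.6579.
floor = 25.

25


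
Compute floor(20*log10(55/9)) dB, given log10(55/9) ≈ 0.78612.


||x||/||e|| = 55/9.
log10(55/9) ≈ 0.78612.
20*log10(||x||/||e||) ≈ 20*0.78612 = 15.7224.
floor(15.7224) = 15.

15


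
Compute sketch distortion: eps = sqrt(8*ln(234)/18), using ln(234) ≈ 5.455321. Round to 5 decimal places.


ln(234) ≈ 5.455321.
8*ln(N)/m ≈ 8*5.455321/18 ≈ 2.42458711.
eps = sqrt(2.42458711) ≈ 1.5571086 ≈ 1.55711.

1.55711


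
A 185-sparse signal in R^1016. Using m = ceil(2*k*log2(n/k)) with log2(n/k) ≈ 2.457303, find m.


log2(n/k) = log2(1016/185) ≈ 2.457303.
2*k*log2(n/k) ≈ 2*185*2.457303 = 909.20211.
m = ceil(909.20211) = 910.

910


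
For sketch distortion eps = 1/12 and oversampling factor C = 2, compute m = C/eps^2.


1/eps = 12.
(1/eps)^2 = 144.
m = 2*144 = 288.

288


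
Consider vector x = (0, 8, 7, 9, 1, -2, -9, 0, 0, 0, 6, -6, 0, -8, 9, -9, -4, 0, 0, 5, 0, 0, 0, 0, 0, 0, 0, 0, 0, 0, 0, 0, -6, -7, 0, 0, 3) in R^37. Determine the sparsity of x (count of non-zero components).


Non-zero positions: [1, 2, 3, 4, 5, 6, 10, 11, 13, 14, 15, 16, 19, 32, 33, 36].
Sparsity = 16.

16


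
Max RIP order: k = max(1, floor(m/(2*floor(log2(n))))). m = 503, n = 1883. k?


floor(log2(1883)) = 10.
2*10 = 20.
m/(2*floor(log2(n))) = 503/20 ≈ 25.15.
floor = 25.
k = max(1, 25) = 25.

25


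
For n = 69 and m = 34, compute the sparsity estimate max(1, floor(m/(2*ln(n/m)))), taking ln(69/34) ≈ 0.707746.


n/m = 69/34.
ln(n/m) ≈ 0.707746.
2*ln(n/m) ≈ 1.415492.
m/(2*ln(n/m)) ≈ 34/1.415492 ≈ 24.0199.
floor = 24.
k_max = max(1, 24) = 24.

24


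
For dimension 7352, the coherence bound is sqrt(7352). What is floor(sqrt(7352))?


85^2 = 7225 <= 7352 < 7396 = 86^2, so 85 <= sqrt(7352) < 86.
floor(sqrt(7352)) = 85.

85


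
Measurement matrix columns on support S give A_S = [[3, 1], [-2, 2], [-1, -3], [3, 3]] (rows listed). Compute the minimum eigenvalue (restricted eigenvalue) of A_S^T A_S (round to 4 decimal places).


A_S^T A_S = [[23, 11], [11, 23]].
trace = 46.
det = 408.
disc = trace^2 - 4*det = 2116 - 4*408 = 484.
sqrt(484) = 22.
lam_min = (46 - 22)/2 = 12 = 12.0000.

12.0000


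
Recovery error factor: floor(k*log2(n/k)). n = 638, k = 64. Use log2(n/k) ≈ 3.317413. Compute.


log2(n/k) = log2(638/64) ≈ 3.317413.
k*log2(n/k) ≈ 64*3.317413 = 212.314432.
floor(212.314432) = 212.

212


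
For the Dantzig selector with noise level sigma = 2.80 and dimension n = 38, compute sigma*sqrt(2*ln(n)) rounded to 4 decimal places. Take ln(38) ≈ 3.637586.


ln(38) ≈ 3.637586.
2*ln(n) ≈ 7.275172.
sqrt(2*ln(n)) ≈ sqrt(7.275172) ≈ 2.697253.
threshold ≈ 2.80*2.697253 = 7.5523084 ≈ 7.5523.

7.5523


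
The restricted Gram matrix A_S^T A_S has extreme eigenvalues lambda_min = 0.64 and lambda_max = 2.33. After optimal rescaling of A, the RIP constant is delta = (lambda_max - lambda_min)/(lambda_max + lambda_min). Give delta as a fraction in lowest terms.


lambda_max - lambda_min = 2.33 - 0.64 = 1.69.
lambda_max + lambda_min = 2.33 + 0.64 = 2.97.
delta = 1.69/2.97 = 169/297.

169/297


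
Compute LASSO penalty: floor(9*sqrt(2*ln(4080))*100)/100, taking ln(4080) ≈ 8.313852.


ln(4080) ≈ 8.313852.
2*ln(n) ≈ 16.627704.
sqrt(2*ln(n)) ≈ sqrt(16.627704) ≈ 4.077708.
lambda ≈ 9*4.077708 = 36.699372.
floor(lambda*100)/100 = 36.69.

36.69


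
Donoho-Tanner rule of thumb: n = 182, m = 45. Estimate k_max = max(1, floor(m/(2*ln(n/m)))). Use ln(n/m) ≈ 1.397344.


n/m = 182/45.
ln(n/m) ≈ 1.397344.
2*ln(n/m) ≈ 2.794688.
m/(2*ln(n/m)) ≈ 45/2.794688 ≈ 16.102.
floor = 16.
k_max = max(1, 16) = 16.

16


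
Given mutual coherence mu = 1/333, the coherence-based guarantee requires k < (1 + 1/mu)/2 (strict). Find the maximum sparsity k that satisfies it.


1/mu = 333.
1 + 1/mu = 334.
(1 + 1/mu)/2 = 167 is an integer and the inequality is strict, so k_max = 167 - 1 = 166.

166


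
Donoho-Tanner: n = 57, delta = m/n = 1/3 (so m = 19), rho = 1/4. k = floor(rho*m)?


m = 1/3*57 = 19.
rho = 1/4.
rho*m = 1/4*19 = 4.75.
k = floor(4.75) = 4.

4


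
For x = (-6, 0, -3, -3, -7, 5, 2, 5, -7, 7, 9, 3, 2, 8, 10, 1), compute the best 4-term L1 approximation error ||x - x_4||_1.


Sorted |x_i| descending: [10, 9, 8, 7, 7, 7, 6, 5, 5, 3, 3, 3, 2, 2, 1, 0]
Keep top 4: [10, 9, 8, 7]
Tail entries: [7, 7, 6, 5, 5, 3, 3, 3, 2, 2, 1, 0]
L1 error = sum of tail = 44.

44


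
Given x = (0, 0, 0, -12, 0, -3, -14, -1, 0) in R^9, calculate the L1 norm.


Non-zero entries: [(3, -12), (5, -3), (6, -14), (7, -1)]
Absolute values: [12, 3, 14, 1]
||x||_1 = sum = 30.

30


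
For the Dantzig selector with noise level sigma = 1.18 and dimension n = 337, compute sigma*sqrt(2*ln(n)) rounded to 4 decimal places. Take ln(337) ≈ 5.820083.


ln(337) ≈ 5.820083.
2*ln(n) ≈ 11.640166.
sqrt(2*ln(n)) ≈ sqrt(11.640166) ≈ 3.411769.
threshold ≈ 1.18*3.411769 = 4.02588742 ≈ 4.0259.

4.0259


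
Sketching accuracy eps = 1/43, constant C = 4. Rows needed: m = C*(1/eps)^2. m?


1/eps = 43.
(1/eps)^2 = 1849.
m = 4*1849 = 7396.

7396


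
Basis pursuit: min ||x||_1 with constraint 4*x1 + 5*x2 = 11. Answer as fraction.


Axis intercepts:
  x1 = 11/4, x2 = 0: L1 = 11/4
  x1 = 0, x2 = 11/5: L1 = 11/5
x* = (0, 11/5)
||x*||_1 = 11/5.

11/5


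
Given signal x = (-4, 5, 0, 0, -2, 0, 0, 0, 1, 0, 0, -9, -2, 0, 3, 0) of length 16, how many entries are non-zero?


Non-zero positions: [0, 1, 4, 8, 11, 12, 14].
Sparsity = 7.

7


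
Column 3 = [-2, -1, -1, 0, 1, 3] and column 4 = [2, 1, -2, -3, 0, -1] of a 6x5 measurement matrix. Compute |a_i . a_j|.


Inner product: -2*2 + -1*1 + -1*-2 + 0*-3 + 1*0 + 3*-1
Products: [-4, -1, 2, 0, 0, -3]
Sum = -6.
|dot| = 6.

6


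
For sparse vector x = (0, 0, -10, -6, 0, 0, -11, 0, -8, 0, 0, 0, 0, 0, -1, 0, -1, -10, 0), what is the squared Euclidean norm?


Non-zero entries: [(2, -10), (3, -6), (6, -11), (8, -8), (14, -1), (16, -1), (17, -10)]
Squares: [100, 36, 121, 64, 1, 1, 100]
||x||_2^2 = sum = 423.

423


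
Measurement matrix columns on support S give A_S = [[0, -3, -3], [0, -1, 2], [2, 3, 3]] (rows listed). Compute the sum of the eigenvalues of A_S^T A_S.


Sum of eigenvalues of A_S^T A_S = trace(A_S^T A_S) = sum of squared column norms of A_S.
A_S^T A_S diagonal: [4, 19, 22].
trace = 4 + 19 + 22 = 45.

45


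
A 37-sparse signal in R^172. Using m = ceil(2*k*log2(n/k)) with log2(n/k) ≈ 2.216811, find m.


log2(n/k) = log2(172/37) ≈ 2.216811.
2*k*log2(n/k) ≈ 2*37*2.216811 = 164.044014.
m = ceil(164.044014) = 165.

165


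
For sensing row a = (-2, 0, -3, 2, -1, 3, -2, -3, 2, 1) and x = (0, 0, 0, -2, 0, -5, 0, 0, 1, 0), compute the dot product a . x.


Non-zero terms: ['2*-2', '3*-5', '2*1']
Products: [-4, -15, 2]
y = sum = -17.

-17


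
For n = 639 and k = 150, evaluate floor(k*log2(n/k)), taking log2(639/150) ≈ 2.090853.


log2(n/k) = log2(639/150) ≈ 2.090853.
k*log2(n/k) ≈ 150*2.090853 = 313.62795.
floor(313.62795) = 313.

313


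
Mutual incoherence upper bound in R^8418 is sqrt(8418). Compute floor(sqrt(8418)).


91^2 = 8281 <= 8418 < 8464 = 92^2, so 91 <= sqrt(8418) < 92.
floor(sqrt(8418)) = 91.

91


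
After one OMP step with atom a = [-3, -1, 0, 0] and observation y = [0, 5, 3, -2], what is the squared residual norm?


a^T a = 10.
a^T y = -5.
coeff = -5/10 = -1/2.
||r||^2 = 71/2.

71/2


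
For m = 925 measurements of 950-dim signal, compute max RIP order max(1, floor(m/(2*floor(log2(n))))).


floor(log2(950)) = 9.
2*9 = 18.
m/(2*floor(log2(n))) = 925/18 ≈ 51.3889.
floor = 51.
k = max(1, 51) = 51.

51


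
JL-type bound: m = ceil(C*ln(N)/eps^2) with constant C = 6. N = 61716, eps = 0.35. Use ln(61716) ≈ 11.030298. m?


ln(61716) ≈ 11.030298.
eps^2 = 0.35^2 = 0.1225.
C*ln(N)/eps^2 ≈ 6*11.030298/0.1225 ≈ 540.2595.
m = ceil(540.2595) = 541.

541


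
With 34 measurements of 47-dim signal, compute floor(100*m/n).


100*m/n = 100*34/47 ≈ 72.3404.
floor = 72.

72


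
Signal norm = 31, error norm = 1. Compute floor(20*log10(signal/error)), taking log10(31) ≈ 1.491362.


||x||/||e|| = 31/1 = 31.
log10(31) ≈ 1.491362.
20*log10(||x||/||e||) ≈ 20*1.491362 = 29.82724.
floor(29.82724) = 29.

29


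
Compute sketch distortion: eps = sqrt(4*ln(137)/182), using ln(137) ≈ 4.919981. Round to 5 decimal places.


ln(137) ≈ 4.919981.
4*ln(N)/m ≈ 4*4.919981/182 ≈ 0.10813145.
eps = sqrt(0.10813145) ≈ 0.3288335 ≈ 0.32883.

0.32883


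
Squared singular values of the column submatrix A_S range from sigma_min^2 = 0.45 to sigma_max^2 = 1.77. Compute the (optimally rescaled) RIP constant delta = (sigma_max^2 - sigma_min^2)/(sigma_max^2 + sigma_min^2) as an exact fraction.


lambda_max - lambda_min = 1.77 - 0.45 = 1.32.
lambda_max + lambda_min = 1.77 + 0.45 = 2.22.
delta = 1.32/2.22 = 132/222 = 22/37.

22/37


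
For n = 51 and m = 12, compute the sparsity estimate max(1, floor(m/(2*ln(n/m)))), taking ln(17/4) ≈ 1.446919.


n/m = 51/12 = 17/4.
ln(n/m) ≈ 1.446919.
2*ln(n/m) ≈ 2.893838.
m/(2*ln(n/m)) ≈ 12/2.893838 ≈ 4.1467.
floor = 4.
k_max = max(1, 4) = 4.

4


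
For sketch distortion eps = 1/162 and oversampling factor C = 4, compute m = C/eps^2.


1/eps = 162.
(1/eps)^2 = 26244.
m = 4*26244 = 104976.

104976


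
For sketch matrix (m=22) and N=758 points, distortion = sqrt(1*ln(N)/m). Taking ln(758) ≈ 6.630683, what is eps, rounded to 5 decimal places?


ln(758) ≈ 6.630683.
1*ln(N)/m ≈ 1*6.630683/22 ≈ 0.30139468.
eps = sqrt(0.30139468) ≈ 0.5489942 ≈ 0.54899.

0.54899


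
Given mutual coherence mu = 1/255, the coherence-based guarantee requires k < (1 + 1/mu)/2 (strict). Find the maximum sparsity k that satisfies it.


1/mu = 255.
1 + 1/mu = 256.
(1 + 1/mu)/2 = 128 is an integer and the inequality is strict, so k_max = 128 - 1 = 127.

127


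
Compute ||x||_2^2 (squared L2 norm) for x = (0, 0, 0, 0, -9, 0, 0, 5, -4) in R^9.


Non-zero entries: [(4, -9), (7, 5), (8, -4)]
Squares: [81, 25, 16]
||x||_2^2 = sum = 122.

122


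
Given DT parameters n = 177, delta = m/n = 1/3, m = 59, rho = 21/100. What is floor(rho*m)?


m = 1/3*177 = 59.
rho = 21/100.
rho*m = 21/100*59 = 12.39.
k = floor(12.39) = 12.

12


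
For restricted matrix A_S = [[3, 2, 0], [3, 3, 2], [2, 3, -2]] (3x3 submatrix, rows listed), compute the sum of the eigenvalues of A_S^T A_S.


Sum of eigenvalues of A_S^T A_S = trace(A_S^T A_S) = sum of squared column norms of A_S.
A_S^T A_S diagonal: [22, 22, 8].
trace = 22 + 22 + 8 = 52.

52


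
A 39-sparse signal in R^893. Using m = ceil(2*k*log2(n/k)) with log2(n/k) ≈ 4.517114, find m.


log2(n/k) = log2(893/39) ≈ 4.517114.
2*k*log2(n/k) ≈ 2*39*4.517114 = 352.334892.
m = ceil(352.334892) = 353.

353


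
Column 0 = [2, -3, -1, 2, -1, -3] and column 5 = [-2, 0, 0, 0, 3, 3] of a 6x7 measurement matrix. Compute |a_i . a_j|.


Inner product: 2*-2 + -3*0 + -1*0 + 2*0 + -1*3 + -3*3
Products: [-4, 0, 0, 0, -3, -9]
Sum = -16.
|dot| = 16.

16


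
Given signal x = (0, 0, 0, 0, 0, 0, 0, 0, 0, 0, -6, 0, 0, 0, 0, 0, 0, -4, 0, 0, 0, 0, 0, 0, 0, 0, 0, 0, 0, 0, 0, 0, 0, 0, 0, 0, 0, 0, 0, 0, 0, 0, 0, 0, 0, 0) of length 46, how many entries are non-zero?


Non-zero positions: [10, 17].
Sparsity = 2.

2


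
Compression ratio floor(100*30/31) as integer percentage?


100*m/n = 100*30/31 ≈ 96.7742.
floor = 96.

96


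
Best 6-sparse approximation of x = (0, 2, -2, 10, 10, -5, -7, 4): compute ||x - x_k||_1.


Sorted |x_i| descending: [10, 10, 7, 5, 4, 2, 2, 0]
Keep top 6: [10, 10, 7, 5, 4, 2]
Tail entries: [2, 0]
L1 error = sum of tail = 2.

2


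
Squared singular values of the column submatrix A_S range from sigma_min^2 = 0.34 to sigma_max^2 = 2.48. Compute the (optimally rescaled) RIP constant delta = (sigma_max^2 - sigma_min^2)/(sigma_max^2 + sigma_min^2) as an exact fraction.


lambda_max - lambda_min = 2.48 - 0.34 = 2.14.
lambda_max + lambda_min = 2.48 + 0.34 = 2.82.
delta = 2.14/2.82 = 214/282 = 107/141.

107/141


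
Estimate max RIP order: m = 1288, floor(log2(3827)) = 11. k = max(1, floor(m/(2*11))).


floor(log2(3827)) = 11.
2*11 = 22.
m/(2*floor(log2(n))) = 1288/22 ≈ 58.5455.
floor = 58.
k = max(1, 58) = 58.

58


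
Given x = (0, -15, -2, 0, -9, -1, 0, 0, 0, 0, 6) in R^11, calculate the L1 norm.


Non-zero entries: [(1, -15), (2, -2), (4, -9), (5, -1), (10, 6)]
Absolute values: [15, 2, 9, 1, 6]
||x||_1 = sum = 33.

33


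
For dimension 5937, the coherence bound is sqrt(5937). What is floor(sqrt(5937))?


77^2 = 5929 <= 5937 < 6084 = 78^2, so 77 <= sqrt(5937) < 78.
floor(sqrt(5937)) = 77.

77


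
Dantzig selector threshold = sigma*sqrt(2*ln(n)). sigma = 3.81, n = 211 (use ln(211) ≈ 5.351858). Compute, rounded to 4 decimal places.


ln(211) ≈ 5.351858.
2*ln(n) ≈ 10.703716.
sqrt(2*ln(n)) ≈ sqrt(10.703716) ≈ 3.271653.
threshold ≈ 3.81*3.271653 = 12.46499793 ≈ 12.4650.

12.4650


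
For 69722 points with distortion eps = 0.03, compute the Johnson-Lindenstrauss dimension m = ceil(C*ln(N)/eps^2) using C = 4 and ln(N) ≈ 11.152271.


ln(69722) ≈ 11.152271.
eps^2 = 0.03^2 = 0.0009.
C*ln(N)/eps^2 ≈ 4*11.152271/0.0009 ≈ 49565.6489.
m = ceil(49565.6489) = 49566.

49566


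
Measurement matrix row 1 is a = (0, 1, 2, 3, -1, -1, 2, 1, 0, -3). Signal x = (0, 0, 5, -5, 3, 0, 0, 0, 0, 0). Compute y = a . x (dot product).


Non-zero terms: ['2*5', '3*-5', '-1*3']
Products: [10, -15, -3]
y = sum = -8.

-8


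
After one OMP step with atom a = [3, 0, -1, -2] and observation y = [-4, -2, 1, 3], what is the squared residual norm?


a^T a = 14.
a^T y = -19.
coeff = -19/14 = -19/14.
||r||^2 = 59/14.

59/14


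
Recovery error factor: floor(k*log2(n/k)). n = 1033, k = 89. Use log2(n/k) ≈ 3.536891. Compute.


log2(n/k) = log2(1033/89) ≈ 3.536891.
k*log2(n/k) ≈ 89*3.536891 = 314.783299.
floor(314.783299) = 314.

314


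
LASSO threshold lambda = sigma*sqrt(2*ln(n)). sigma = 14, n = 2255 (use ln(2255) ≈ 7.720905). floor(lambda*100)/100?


ln(2255) ≈ 7.720905.
2*ln(n) ≈ 15.44181.
sqrt(2*ln(n)) ≈ sqrt(15.44181) ≈ 3.929607.
lambda ≈ 14*3.929607 = 55.014498.
floor(lambda*100)/100 = 55.01.

55.01


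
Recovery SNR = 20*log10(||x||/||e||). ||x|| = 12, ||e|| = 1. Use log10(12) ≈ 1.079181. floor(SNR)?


||x||/||e|| = 12/1 = 12.
log10(12) ≈ 1.079181.
20*log10(||x||/||e||) ≈ 20*1.079181 = 21.58362.
floor(21.58362) = 21.

21


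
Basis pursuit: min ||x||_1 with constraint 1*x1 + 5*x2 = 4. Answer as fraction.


Axis intercepts:
  x1 = 4, x2 = 0: L1 = 4
  x1 = 0, x2 = 4/5: L1 = 4/5
x* = (0, 4/5)
||x*||_1 = 4/5.

4/5


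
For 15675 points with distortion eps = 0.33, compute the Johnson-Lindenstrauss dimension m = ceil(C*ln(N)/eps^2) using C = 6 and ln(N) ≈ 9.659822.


ln(15675) ≈ 9.659822.
eps^2 = 0.33^2 = 0.1089.
C*ln(N)/eps^2 ≈ 6*9.659822/0.1089 ≈ 532.2216.
m = ceil(532.2216) = 533.

533


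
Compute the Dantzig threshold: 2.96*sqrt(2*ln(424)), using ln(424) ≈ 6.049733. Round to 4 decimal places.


ln(424) ≈ 6.049733.
2*ln(n) ≈ 12.099466.
sqrt(2*ln(n)) ≈ sqrt(12.099466) ≈ 3.478429.
threshold ≈ 2.96*3.478429 = 10.29614984 ≈ 10.2961.

10.2961


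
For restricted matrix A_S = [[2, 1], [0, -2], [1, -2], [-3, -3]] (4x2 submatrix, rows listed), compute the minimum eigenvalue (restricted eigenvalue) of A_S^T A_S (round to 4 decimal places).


A_S^T A_S = [[14, 9], [9, 18]].
trace = 32.
det = 171.
disc = trace^2 - 4*det = 1024 - 4*171 = 340.
sqrt(340) ≈ 18.439089.
lam_min = (32 - sqrt(340))/2 ≈ (32 - 18.439089)/2 = 6.7804555 ≈ 6.7805.

6.7805


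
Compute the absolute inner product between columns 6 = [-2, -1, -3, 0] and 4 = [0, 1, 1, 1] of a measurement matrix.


Inner product: -2*0 + -1*1 + -3*1 + 0*1
Products: [0, -1, -3, 0]
Sum = -4.
|dot| = 4.

4


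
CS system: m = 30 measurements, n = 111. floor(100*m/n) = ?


100*m/n = 100*30/111 ≈ 27.027.
floor = 27.

27


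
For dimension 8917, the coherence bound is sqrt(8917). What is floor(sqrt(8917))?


94^2 = 8836 <= 8917 < 9025 = 95^2, so 94 <= sqrt(8917) < 95.
floor(sqrt(8917)) = 94.

94


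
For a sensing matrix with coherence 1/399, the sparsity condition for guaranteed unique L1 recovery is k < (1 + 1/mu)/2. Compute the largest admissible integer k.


1/mu = 399.
1 + 1/mu = 400.
(1 + 1/mu)/2 = 200 is an integer and the inequality is strict, so k_max = 200 - 1 = 199.

199


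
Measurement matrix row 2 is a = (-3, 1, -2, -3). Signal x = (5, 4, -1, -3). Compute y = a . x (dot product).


Non-zero terms: ['-3*5', '1*4', '-2*-1', '-3*-3']
Products: [-15, 4, 2, 9]
y = sum = 0.

0


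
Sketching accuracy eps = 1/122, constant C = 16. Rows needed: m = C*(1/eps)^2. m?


1/eps = 122.
(1/eps)^2 = 14884.
m = 16*14884 = 238144.

238144


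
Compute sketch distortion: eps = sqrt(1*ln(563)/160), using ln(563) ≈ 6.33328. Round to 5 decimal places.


ln(563) ≈ 6.33328.
1*ln(N)/m ≈ 1*6.33328/160 ≈ 0.039583.
eps = sqrt(0.039583) ≈ 0.1989548 ≈ 0.19895.

0.19895


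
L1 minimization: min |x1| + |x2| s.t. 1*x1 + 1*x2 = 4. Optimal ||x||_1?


Axis intercepts:
  x1 = 4, x2 = 0: L1 = 4
  x1 = 0, x2 = 4: L1 = 4
x* = (4, 0)
||x*||_1 = 4.

4


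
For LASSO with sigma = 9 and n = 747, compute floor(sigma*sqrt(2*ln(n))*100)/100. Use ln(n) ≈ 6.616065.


ln(747) ≈ 6.616065.
2*ln(n) ≈ 13.23213.
sqrt(2*ln(n)) ≈ sqrt(13.23213) ≈ 3.637599.
lambda ≈ 9*3.637599 = 32.738391.
floor(lambda*100)/100 = 32.73.

32.73


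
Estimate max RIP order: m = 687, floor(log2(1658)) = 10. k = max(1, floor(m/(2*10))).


floor(log2(1658)) = 10.
2*10 = 20.
m/(2*floor(log2(n))) = 687/20 ≈ 34.35.
floor = 34.
k = max(1, 34) = 34.

34


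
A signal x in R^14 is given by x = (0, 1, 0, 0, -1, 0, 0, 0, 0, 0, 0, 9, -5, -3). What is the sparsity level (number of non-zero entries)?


Non-zero positions: [1, 4, 11, 12, 13].
Sparsity = 5.

5


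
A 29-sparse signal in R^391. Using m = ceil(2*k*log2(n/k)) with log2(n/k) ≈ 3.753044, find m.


log2(n/k) = log2(391/29) ≈ 3.753044.
2*k*log2(n/k) ≈ 2*29*3.753044 = 217.676552.
m = ceil(217.676552) = 218.

218


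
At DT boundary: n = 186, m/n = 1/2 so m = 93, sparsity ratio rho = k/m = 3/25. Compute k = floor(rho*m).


m = 1/2*186 = 93.
rho = 3/25.
rho*m = 3/25*93 = 11.16.
k = floor(11.16) = 11.

11


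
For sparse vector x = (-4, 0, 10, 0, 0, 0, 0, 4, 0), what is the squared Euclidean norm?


Non-zero entries: [(0, -4), (2, 10), (7, 4)]
Squares: [16, 100, 16]
||x||_2^2 = sum = 132.

132


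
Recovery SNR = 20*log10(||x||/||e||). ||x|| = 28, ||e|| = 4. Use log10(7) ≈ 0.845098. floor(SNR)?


||x||/||e|| = 28/4 = 7.
log10(7) ≈ 0.845098.
20*log10(||x||/||e||) ≈ 20*0.845098 = 16.90196.
floor(16.90196) = 16.

16


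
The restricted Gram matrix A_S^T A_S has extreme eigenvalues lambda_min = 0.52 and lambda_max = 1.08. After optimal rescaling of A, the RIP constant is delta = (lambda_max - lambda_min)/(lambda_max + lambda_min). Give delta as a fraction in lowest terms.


lambda_max - lambda_min = 1.08 - 0.52 = 0.56.
lambda_max + lambda_min = 1.08 + 0.52 = 1.60.
delta = 0.56/1.60 = 56/160 = 7/20.

7/20


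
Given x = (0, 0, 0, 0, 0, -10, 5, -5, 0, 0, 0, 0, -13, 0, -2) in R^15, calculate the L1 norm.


Non-zero entries: [(5, -10), (6, 5), (7, -5), (12, -13), (14, -2)]
Absolute values: [10, 5, 5, 13, 2]
||x||_1 = sum = 35.

35


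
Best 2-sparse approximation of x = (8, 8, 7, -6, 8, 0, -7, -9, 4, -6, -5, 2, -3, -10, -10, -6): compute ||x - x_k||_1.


Sorted |x_i| descending: [10, 10, 9, 8, 8, 8, 7, 7, 6, 6, 6, 5, 4, 3, 2, 0]
Keep top 2: [10, 10]
Tail entries: [9, 8, 8, 8, 7, 7, 6, 6, 6, 5, 4, 3, 2, 0]
L1 error = sum of tail = 79.

79


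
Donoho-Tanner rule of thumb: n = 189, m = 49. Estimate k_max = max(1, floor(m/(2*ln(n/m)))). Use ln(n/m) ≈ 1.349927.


n/m = 189/49 = 27/7.
ln(n/m) ≈ 1.349927.
2*ln(n/m) ≈ 2.699854.
m/(2*ln(n/m)) ≈ 49/2.699854 ≈ 18.1491.
floor = 18.
k_max = max(1, 18) = 18.

18


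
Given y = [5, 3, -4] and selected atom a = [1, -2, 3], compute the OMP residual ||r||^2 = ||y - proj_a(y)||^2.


a^T a = 14.
a^T y = -13.
coeff = -13/14 = -13/14.
||r||^2 = 531/14.

531/14


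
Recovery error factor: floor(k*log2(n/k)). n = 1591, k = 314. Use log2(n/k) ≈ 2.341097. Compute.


log2(n/k) = log2(1591/314) ≈ 2.341097.
k*log2(n/k) ≈ 314*2.341097 = 735.104458.
floor(735.104458) = 735.

735


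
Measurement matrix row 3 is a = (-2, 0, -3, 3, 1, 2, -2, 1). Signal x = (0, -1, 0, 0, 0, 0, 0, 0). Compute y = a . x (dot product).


Non-zero terms: ['0*-1']
Products: [0]
y = sum = 0.

0


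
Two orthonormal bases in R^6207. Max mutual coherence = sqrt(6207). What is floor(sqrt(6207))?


78^2 = 6084 <= 6207 < 6241 = 79^2, so 78 <= sqrt(6207) < 79.
floor(sqrt(6207)) = 78.

78


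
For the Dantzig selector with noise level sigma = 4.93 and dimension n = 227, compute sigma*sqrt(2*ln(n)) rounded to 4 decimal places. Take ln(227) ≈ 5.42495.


ln(227) ≈ 5.42495.
2*ln(n) ≈ 10.8499.
sqrt(2*ln(n)) ≈ sqrt(10.8499) ≈ 3.293919.
threshold ≈ 4.93*3.293919 = 16.23902067 ≈ 16.2390.

16.2390


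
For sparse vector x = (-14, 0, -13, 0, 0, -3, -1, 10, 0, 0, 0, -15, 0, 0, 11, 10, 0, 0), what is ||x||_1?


Non-zero entries: [(0, -14), (2, -13), (5, -3), (6, -1), (7, 10), (11, -15), (14, 11), (15, 10)]
Absolute values: [14, 13, 3, 1, 10, 15, 11, 10]
||x||_1 = sum = 77.

77


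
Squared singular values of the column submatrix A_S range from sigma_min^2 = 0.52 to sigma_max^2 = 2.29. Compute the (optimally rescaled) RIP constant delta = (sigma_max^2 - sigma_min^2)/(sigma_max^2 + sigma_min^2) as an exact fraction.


lambda_max - lambda_min = 2.29 - 0.52 = 1.77.
lambda_max + lambda_min = 2.29 + 0.52 = 2.81.
delta = 1.77/2.81 = 177/281.

177/281


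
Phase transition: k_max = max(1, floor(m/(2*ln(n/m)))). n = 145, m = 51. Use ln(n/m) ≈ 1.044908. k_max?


n/m = 145/51.
ln(n/m) ≈ 1.044908.
2*ln(n/m) ≈ 2.089816.
m/(2*ln(n/m)) ≈ 51/2.089816 ≈ 24.4041.
floor = 24.
k_max = max(1, 24) = 24.

24


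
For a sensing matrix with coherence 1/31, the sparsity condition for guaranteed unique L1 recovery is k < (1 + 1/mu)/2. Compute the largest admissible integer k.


1/mu = 31.
1 + 1/mu = 32.
(1 + 1/mu)/2 = 16 is an integer and the inequality is strict, so k_max = 16 - 1 = 15.

15


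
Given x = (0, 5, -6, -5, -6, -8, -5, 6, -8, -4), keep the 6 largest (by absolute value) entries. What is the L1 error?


Sorted |x_i| descending: [8, 8, 6, 6, 6, 5, 5, 5, 4, 0]
Keep top 6: [8, 8, 6, 6, 6, 5]
Tail entries: [5, 5, 4, 0]
L1 error = sum of tail = 14.

14


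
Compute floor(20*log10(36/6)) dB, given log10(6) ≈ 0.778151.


||x||/||e|| = 36/6 = 6.
log10(6) ≈ 0.778151.
20*log10(||x||/||e||) ≈ 20*0.778151 = 15.56302.
floor(15.56302) = 15.

15


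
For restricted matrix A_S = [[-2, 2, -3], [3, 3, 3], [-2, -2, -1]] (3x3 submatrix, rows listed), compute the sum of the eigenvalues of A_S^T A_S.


Sum of eigenvalues of A_S^T A_S = trace(A_S^T A_S) = sum of squared column norms of A_S.
A_S^T A_S diagonal: [17, 17, 19].
trace = 17 + 17 + 19 = 53.

53


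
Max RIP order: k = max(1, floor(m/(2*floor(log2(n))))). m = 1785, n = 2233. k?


floor(log2(2233)) = 11.
2*11 = 22.
m/(2*floor(log2(n))) = 1785/22 ≈ 81.1364.
floor = 81.
k = max(1, 81) = 81.

81


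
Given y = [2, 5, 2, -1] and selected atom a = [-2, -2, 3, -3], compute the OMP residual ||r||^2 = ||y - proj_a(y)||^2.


a^T a = 26.
a^T y = -5.
coeff = -5/26 = -5/26.
||r||^2 = 859/26.

859/26


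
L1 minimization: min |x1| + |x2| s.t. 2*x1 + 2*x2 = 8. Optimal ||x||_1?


Axis intercepts:
  x1 = 4, x2 = 0: L1 = 4
  x1 = 0, x2 = 4: L1 = 4
x* = (4, 0)
||x*||_1 = 4.

4


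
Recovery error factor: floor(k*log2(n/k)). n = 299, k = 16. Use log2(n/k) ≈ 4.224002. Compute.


log2(n/k) = log2(299/16) ≈ 4.224002.
k*log2(n/k) ≈ 16*4.224002 = 67.584032.
floor(67.584032) = 67.

67


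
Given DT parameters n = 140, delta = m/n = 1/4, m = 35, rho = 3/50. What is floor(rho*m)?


m = 1/4*140 = 35.
rho = 3/50.
rho*m = 3/50*35 = 2.1.
k = floor(2.1) = 2.

2


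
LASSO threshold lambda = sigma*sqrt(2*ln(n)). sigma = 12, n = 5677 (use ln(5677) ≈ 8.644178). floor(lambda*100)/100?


ln(5677) ≈ 8.644178.
2*ln(n) ≈ 17.288356.
sqrt(2*ln(n)) ≈ sqrt(17.288356) ≈ 4.157927.
lambda ≈ 12*4.157927 = 49.895124.
floor(lambda*100)/100 = 49.89.

49.89


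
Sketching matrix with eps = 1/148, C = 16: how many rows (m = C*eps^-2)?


1/eps = 148.
(1/eps)^2 = 21904.
m = 16*21904 = 350464.

350464


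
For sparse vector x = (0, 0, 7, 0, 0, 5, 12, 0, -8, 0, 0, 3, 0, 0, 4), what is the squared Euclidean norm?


Non-zero entries: [(2, 7), (5, 5), (6, 12), (8, -8), (11, 3), (14, 4)]
Squares: [49, 25, 144, 64, 9, 16]
||x||_2^2 = sum = 307.

307


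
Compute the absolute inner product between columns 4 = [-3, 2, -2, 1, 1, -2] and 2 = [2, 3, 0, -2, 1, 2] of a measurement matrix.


Inner product: -3*2 + 2*3 + -2*0 + 1*-2 + 1*1 + -2*2
Products: [-6, 6, 0, -2, 1, -4]
Sum = -5.
|dot| = 5.

5


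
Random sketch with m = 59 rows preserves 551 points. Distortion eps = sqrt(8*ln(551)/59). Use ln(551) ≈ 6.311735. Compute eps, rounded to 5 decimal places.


ln(551) ≈ 6.311735.
8*ln(N)/m ≈ 8*6.311735/59 ≈ 0.85582847.
eps = sqrt(0.85582847) ≈ 0.92511 ≈ 0.92511.

0.92511


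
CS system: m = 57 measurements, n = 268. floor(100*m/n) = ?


100*m/n = 100*57/268 ≈ 21.2687.
floor = 21.

21


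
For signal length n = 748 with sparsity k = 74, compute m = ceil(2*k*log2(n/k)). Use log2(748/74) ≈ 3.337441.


log2(n/k) = log2(748/74) ≈ 3.337441.
2*k*log2(n/k) ≈ 2*74*3.337441 = 493.941268.
m = ceil(493.941268) = 494.

494


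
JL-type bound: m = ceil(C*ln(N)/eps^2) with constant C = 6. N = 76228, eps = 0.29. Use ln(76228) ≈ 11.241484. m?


ln(76228) ≈ 11.241484.
eps^2 = 0.29^2 = 0.0841.
C*ln(N)/eps^2 ≈ 6*11.241484/0.0841 ≈ 802.0084.
m = ceil(802.0084) = 803.

803


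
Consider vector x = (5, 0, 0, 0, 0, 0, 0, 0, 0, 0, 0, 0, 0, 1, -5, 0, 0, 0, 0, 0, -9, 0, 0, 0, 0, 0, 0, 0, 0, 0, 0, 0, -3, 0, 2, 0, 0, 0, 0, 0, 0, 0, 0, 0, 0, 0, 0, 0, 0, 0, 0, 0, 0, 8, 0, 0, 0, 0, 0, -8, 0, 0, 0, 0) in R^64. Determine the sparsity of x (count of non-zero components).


Non-zero positions: [0, 13, 14, 20, 32, 34, 53, 59].
Sparsity = 8.

8


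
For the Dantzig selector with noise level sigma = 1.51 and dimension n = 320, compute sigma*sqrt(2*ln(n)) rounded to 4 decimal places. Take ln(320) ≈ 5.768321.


ln(320) ≈ 5.768321.
2*ln(n) ≈ 11.536642.
sqrt(2*ln(n)) ≈ sqrt(11.536642) ≈ 3.396563.
threshold ≈ 1.51*3.396563 = 5.12881013 ≈ 5.1288.

5.1288


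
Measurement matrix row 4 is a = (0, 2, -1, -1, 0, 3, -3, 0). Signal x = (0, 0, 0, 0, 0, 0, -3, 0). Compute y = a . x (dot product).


Non-zero terms: ['-3*-3']
Products: [9]
y = sum = 9.

9


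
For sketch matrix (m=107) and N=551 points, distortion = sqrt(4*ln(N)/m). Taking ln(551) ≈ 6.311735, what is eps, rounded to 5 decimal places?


ln(551) ≈ 6.311735.
4*ln(N)/m ≈ 4*6.311735/107 ≈ 0.23595271.
eps = sqrt(0.23595271) ≈ 0.4857496 ≈ 0.48575.

0.48575


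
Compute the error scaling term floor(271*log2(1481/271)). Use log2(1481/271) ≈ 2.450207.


log2(n/k) = log2(1481/271) ≈ 2.450207.
k*log2(n/k) ≈ 271*2.450207 = 664.006097.
floor(664.006097) = 664.

664


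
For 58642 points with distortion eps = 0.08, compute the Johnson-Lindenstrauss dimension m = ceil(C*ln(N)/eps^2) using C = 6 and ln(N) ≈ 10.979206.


ln(58642) ≈ 10.979206.
eps^2 = 0.08^2 = 0.0064.
C*ln(N)/eps^2 ≈ 6*10.979206/0.0064 ≈ 10293.0056.
m = ceil(10293.0056) = 10294.

10294


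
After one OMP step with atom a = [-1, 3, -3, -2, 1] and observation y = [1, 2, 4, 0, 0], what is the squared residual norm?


a^T a = 24.
a^T y = -7.
coeff = -7/24 = -7/24.
||r||^2 = 455/24.

455/24


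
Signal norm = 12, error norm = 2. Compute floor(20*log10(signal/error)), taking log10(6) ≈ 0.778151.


||x||/||e|| = 12/2 = 6.
log10(6) ≈ 0.778151.
20*log10(||x||/||e||) ≈ 20*0.778151 = 15.56302.
floor(15.56302) = 15.

15


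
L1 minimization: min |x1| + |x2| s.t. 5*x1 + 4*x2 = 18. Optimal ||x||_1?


Axis intercepts:
  x1 = 18/5, x2 = 0: L1 = 18/5
  x1 = 0, x2 = 9/2: L1 = 9/2
x* = (18/5, 0)
||x*||_1 = 18/5.

18/5


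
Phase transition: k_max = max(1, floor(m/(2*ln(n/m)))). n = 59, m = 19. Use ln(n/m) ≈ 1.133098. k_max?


n/m = 59/19.
ln(n/m) ≈ 1.133098.
2*ln(n/m) ≈ 2.266196.
m/(2*ln(n/m)) ≈ 19/2.266196 ≈ 8.3841.
floor = 8.
k_max = max(1, 8) = 8.

8


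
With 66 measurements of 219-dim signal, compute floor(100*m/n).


100*m/n = 100*66/219 ≈ 30.137.
floor = 30.

30


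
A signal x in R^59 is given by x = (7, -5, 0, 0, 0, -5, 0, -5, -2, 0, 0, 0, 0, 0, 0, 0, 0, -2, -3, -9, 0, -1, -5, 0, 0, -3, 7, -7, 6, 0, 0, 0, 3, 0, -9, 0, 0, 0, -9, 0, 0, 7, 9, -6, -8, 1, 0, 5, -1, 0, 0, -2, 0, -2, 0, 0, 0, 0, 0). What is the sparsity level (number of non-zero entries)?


Non-zero positions: [0, 1, 5, 7, 8, 17, 18, 19, 21, 22, 25, 26, 27, 28, 32, 34, 38, 41, 42, 43, 44, 45, 47, 48, 51, 53].
Sparsity = 26.

26


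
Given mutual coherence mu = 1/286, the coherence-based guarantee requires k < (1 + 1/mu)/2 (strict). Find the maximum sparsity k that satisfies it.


1/mu = 286.
1 + 1/mu = 287.
(1 + 1/mu)/2 = 143.5 is not an integer, so k_max = floor(143.5) = 143.

143


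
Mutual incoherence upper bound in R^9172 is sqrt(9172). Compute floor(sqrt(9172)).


95^2 = 9025 <= 9172 < 9216 = 96^2, so 95 <= sqrt(9172) < 96.
floor(sqrt(9172)) = 95.

95


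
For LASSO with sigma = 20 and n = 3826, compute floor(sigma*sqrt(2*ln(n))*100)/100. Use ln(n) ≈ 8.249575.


ln(3826) ≈ 8.249575.
2*ln(n) ≈ 16.49915.
sqrt(2*ln(n)) ≈ sqrt(16.49915) ≈ 4.061915.
lambda ≈ 20*4.061915 = 81.2383.
floor(lambda*100)/100 = 81.23.

81.23


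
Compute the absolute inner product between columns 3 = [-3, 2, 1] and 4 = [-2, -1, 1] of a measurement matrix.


Inner product: -3*-2 + 2*-1 + 1*1
Products: [6, -2, 1]
Sum = 5.
|dot| = 5.

5


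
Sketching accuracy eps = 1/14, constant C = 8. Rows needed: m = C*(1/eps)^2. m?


1/eps = 14.
(1/eps)^2 = 196.
m = 8*196 = 1568.

1568


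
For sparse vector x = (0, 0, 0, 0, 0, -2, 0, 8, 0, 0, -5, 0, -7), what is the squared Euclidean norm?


Non-zero entries: [(5, -2), (7, 8), (10, -5), (12, -7)]
Squares: [4, 64, 25, 49]
||x||_2^2 = sum = 142.

142


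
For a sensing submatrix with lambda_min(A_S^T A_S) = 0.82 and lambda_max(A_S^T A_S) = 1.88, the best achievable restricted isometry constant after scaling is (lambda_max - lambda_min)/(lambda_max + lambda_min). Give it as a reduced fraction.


lambda_max - lambda_min = 1.88 - 0.82 = 1.06.
lambda_max + lambda_min = 1.88 + 0.82 = 2.70.
delta = 1.06/2.70 = 106/270 = 53/135.

53/135


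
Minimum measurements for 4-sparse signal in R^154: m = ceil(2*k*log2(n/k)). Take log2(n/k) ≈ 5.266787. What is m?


log2(n/k) = log2(154/4) ≈ 5.266787.
2*k*log2(n/k) ≈ 2*4*5.266787 = 42.134296.
m = ceil(42.134296) = 43.

43


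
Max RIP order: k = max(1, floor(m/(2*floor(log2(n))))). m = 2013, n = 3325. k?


floor(log2(3325)) = 11.
2*11 = 22.
m/(2*floor(log2(n))) = 2013/22 ≈ 91.5.
floor = 91.
k = max(1, 91) = 91.

91


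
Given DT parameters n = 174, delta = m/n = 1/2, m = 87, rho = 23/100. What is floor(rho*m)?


m = 1/2*174 = 87.
rho = 23/100.
rho*m = 23/100*87 = 20.01.
k = floor(20.01) = 20.

20


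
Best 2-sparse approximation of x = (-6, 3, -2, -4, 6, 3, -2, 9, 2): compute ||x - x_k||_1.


Sorted |x_i| descending: [9, 6, 6, 4, 3, 3, 2, 2, 2]
Keep top 2: [9, 6]
Tail entries: [6, 4, 3, 3, 2, 2, 2]
L1 error = sum of tail = 22.

22


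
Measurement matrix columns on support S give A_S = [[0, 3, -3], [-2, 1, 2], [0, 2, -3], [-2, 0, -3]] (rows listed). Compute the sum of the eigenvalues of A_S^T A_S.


Sum of eigenvalues of A_S^T A_S = trace(A_S^T A_S) = sum of squared column norms of A_S.
A_S^T A_S diagonal: [8, 14, 31].
trace = 8 + 14 + 31 = 53.

53


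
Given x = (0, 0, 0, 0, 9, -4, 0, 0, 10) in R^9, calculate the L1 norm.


Non-zero entries: [(4, 9), (5, -4), (8, 10)]
Absolute values: [9, 4, 10]
||x||_1 = sum = 23.

23


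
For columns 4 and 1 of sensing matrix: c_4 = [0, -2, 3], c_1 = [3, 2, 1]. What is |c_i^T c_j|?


Inner product: 0*3 + -2*2 + 3*1
Products: [0, -4, 3]
Sum = -1.
|dot| = 1.

1


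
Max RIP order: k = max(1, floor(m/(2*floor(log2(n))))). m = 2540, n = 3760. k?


floor(log2(3760)) = 11.
2*11 = 22.
m/(2*floor(log2(n))) = 2540/22 ≈ 115.4545.
floor = 115.
k = max(1, 115) = 115.

115


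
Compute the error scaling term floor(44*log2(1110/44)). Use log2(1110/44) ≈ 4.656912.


log2(n/k) = log2(1110/44) ≈ 4.656912.
k*log2(n/k) ≈ 44*4.656912 = 204.904128.
floor(204.904128) = 204.

204


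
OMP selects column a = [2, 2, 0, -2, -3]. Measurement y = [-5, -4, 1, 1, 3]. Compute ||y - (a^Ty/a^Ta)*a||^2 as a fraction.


a^T a = 21.
a^T y = -29.
coeff = -29/21 = -29/21.
||r||^2 = 251/21.

251/21


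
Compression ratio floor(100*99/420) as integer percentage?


100*m/n = 100*99/420 ≈ 23.5714.
floor = 23.

23


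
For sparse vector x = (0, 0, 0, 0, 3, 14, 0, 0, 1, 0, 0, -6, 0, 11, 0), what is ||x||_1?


Non-zero entries: [(4, 3), (5, 14), (8, 1), (11, -6), (13, 11)]
Absolute values: [3, 14, 1, 6, 11]
||x||_1 = sum = 35.

35


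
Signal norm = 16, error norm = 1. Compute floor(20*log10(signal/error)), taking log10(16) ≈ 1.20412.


||x||/||e|| = 16/1 = 16.
log10(16) ≈ 1.20412.
20*log10(||x||/||e||) ≈ 20*1.20412 = 24.0824.
floor(24.0824) = 24.

24


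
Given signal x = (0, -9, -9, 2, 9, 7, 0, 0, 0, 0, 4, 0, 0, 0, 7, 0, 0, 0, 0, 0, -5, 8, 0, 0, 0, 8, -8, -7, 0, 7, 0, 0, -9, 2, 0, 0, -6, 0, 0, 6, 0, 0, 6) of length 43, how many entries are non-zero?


Non-zero positions: [1, 2, 3, 4, 5, 10, 14, 20, 21, 25, 26, 27, 29, 32, 33, 36, 39, 42].
Sparsity = 18.

18


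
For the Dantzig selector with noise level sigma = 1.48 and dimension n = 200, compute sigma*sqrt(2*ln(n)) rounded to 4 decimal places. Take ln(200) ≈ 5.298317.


ln(200) ≈ 5.298317.
2*ln(n) ≈ 10.596634.
sqrt(2*ln(n)) ≈ sqrt(10.596634) ≈ 3.255247.
threshold ≈ 1.48*3.255247 = 4.81776556 ≈ 4.8178.

4.8178


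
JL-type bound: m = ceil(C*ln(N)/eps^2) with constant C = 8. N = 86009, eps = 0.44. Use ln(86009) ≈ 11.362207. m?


ln(86009) ≈ 11.362207.
eps^2 = 0.44^2 = 0.1936.
C*ln(N)/eps^2 ≈ 8*11.362207/0.1936 ≈ 469.5127.
m = ceil(469.5127) = 470.

470


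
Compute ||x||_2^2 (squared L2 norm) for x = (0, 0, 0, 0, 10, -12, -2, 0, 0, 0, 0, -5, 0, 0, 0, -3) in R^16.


Non-zero entries: [(4, 10), (5, -12), (6, -2), (11, -5), (15, -3)]
Squares: [100, 144, 4, 25, 9]
||x||_2^2 = sum = 282.

282


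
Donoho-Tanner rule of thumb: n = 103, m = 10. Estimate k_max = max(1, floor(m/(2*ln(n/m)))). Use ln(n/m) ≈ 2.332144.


n/m = 103/10.
ln(n/m) ≈ 2.332144.
2*ln(n/m) ≈ 4.664288.
m/(2*ln(n/m)) ≈ 10/4.664288 ≈ 2.1439.
floor = 2.
k_max = max(1, 2) = 2.

2


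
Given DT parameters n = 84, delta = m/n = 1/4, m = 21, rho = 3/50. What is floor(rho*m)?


m = 1/4*84 = 21.
rho = 3/50.
rho*m = 3/50*21 = 1.26.
k = floor(1.26) = 1.

1


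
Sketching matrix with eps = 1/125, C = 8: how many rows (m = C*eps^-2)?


1/eps = 125.
(1/eps)^2 = 15625.
m = 8*15625 = 125000.

125000


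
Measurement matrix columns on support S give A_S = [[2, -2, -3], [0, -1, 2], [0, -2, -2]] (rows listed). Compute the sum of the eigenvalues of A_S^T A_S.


Sum of eigenvalues of A_S^T A_S = trace(A_S^T A_S) = sum of squared column norms of A_S.
A_S^T A_S diagonal: [4, 9, 17].
trace = 4 + 9 + 17 = 30.

30


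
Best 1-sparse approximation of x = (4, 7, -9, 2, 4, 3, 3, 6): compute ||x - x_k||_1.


Sorted |x_i| descending: [9, 7, 6, 4, 4, 3, 3, 2]
Keep top 1: [9]
Tail entries: [7, 6, 4, 4, 3, 3, 2]
L1 error = sum of tail = 29.

29


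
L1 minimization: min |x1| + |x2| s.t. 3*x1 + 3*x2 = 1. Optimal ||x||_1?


Axis intercepts:
  x1 = 1/3, x2 = 0: L1 = 1/3
  x1 = 0, x2 = 1/3: L1 = 1/3
x* = (1/3, 0)
||x*||_1 = 1/3.

1/3


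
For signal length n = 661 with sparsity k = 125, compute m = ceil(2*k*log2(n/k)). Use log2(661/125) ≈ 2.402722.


log2(n/k) = log2(661/125) ≈ 2.402722.
2*k*log2(n/k) ≈ 2*125*2.402722 = 600.6805.
m = ceil(600.6805) = 601.

601


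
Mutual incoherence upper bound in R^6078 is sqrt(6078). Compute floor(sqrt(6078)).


77^2 = 5929 <= 6078 < 6084 = 78^2, so 77 <= sqrt(6078) < 78.
floor(sqrt(6078)) = 77.

77


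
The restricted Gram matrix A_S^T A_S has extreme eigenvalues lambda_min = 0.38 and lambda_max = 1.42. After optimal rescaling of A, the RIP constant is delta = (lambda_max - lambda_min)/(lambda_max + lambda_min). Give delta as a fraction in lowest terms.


lambda_max - lambda_min = 1.42 - 0.38 = 1.04.
lambda_max + lambda_min = 1.42 + 0.38 = 1.80.
delta = 1.04/1.80 = 104/180 = 26/45.

26/45


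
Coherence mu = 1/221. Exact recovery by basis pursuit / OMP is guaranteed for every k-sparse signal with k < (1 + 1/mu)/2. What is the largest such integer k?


1/mu = 221.
1 + 1/mu = 222.
(1 + 1/mu)/2 = 111 is an integer and the inequality is strict, so k_max = 111 - 1 = 110.

110
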